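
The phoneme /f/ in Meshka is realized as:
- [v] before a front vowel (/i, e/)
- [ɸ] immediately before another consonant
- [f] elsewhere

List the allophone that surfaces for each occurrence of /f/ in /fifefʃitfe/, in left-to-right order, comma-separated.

[v], [v], [ɸ], [v]

Occurrence 1 (position 1): before a front vowel (/i, e/) → [v].
Occurrence 2 (position 3): before a front vowel (/i, e/) → [v].
Occurrence 3 (position 5): immediately before another consonant → [ɸ].
Occurrence 4 (position 9): before a front vowel (/i, e/) → [v].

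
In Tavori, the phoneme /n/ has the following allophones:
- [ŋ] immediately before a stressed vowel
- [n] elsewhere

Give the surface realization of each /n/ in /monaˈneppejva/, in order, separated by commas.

[n], [ŋ]

Occurrence 1 (position 3): no conditioning environment matches → elsewhere allophone [n].
Occurrence 2 (position 5): immediately before a stressed vowel → [ŋ].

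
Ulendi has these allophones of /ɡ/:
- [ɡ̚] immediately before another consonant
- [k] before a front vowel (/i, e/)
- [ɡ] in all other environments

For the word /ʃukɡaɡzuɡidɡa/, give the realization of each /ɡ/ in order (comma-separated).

[ɡ], [ɡ̚], [k], [ɡ]

Occurrence 1 (position 4): no conditioning environment matches → elsewhere allophone [ɡ].
Occurrence 2 (position 6): immediately before another consonant → [ɡ̚].
Occurrence 3 (position 9): before a front vowel (/i, e/) → [k].
Occurrence 4 (position 12): no conditioning environment matches → elsewhere allophone [ɡ].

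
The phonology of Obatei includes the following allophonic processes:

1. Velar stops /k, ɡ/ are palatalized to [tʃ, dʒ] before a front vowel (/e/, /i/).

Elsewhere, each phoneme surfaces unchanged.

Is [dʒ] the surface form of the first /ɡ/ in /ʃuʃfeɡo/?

No

/ɡ/ (between /e/ and /o/) is in the target of rule 1 but the environment (before a front vowel) is not met → [ɡ].
The actual realization is [ɡ], not [dʒ].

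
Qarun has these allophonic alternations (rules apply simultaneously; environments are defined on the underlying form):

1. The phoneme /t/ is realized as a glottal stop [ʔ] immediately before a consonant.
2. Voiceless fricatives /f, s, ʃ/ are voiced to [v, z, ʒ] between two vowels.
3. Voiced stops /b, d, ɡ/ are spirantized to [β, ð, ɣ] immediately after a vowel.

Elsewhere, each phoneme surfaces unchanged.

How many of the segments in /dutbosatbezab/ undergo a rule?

4

Segments that undergo a rule: /t/ → [ʔ] (rule 1); /s/ → [z] (rule 2); /t/ → [ʔ] (rule 1); /b/ → [β] (rule 3).
All other segments surface unchanged.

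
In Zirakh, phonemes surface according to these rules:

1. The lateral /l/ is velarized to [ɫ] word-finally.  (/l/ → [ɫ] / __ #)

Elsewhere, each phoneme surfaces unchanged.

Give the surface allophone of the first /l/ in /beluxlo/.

[l]

/l/ (between /e/ and /u/): rule 1 targets it, but not word-finally → unchanged [l].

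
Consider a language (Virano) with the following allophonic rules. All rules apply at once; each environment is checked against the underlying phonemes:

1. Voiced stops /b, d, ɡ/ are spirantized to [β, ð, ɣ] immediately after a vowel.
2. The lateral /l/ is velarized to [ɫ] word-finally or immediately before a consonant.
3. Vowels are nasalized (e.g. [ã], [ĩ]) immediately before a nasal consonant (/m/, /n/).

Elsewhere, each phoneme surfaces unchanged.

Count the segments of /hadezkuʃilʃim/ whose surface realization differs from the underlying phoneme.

Segments that undergo a rule: /d/ → [ð] (rule 1); /l/ → [ɫ] (rule 2); /i/ → [ĩ] (rule 3).
All other segments surface unchanged.

3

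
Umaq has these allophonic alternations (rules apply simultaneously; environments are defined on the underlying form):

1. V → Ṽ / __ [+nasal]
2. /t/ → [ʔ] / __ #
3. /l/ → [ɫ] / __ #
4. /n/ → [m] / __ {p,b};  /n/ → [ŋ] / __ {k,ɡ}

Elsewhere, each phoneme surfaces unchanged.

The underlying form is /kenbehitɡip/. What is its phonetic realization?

[kẽmbehitɡip]

/e/ — between /k/ and /n/, before a nasal consonant — surfaces as [ẽ] (rule 1).
/n/ (between /e/ and /b/): before a labial or velar stop, so rule 4 applies → [m].
/e/ (between /b/ and /h/) fails the environment for rule 1, so it stays [e].
/i/ (between /h/ and /t/): rule 1 targets it, but not before a nasal consonant → unchanged [i].
/t/ (between /i/ and /ɡ/): rule 2 targets it, but not word-finally → unchanged [t].
/i/ (between /ɡ/ and /p/) is in the target of rule 1 but the environment (before a nasal consonant) is not met → [i].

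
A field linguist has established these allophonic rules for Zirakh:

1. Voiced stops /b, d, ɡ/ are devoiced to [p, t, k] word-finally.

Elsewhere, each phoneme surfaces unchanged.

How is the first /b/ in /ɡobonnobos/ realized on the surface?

[b]

/b/ (between /o/ and /o/) is in the target of rule 1 but the environment (word-finally) is not met → [b].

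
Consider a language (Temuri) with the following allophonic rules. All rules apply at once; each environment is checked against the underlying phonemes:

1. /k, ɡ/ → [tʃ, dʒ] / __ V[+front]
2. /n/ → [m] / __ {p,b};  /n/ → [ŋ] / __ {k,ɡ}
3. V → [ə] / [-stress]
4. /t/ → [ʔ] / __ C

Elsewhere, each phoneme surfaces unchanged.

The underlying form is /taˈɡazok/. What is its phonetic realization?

/t/ (word-initial): rule 4 targets it, but not immediately before a consonant → unchanged [t].
/a/ (between /t/ and /ɡ/): in an unstressed syllable, so rule 3 applies → [ə].
/ɡ/ (between /a/ and /a/) fails the environment for rule 1, so it stays [ɡ].
/a/ — between /ɡ/ and /z/; rule 3 does not apply here → [a].
/z/ (between /a/ and /o/): no rule targets it → [z].
/o/ meets the environment for rule 3 (in an unstressed syllable) → [ə].
/k/ (word-final) is in the target of rule 1 but the environment (before a front vowel) is not met → [k].

[təˈɡazək]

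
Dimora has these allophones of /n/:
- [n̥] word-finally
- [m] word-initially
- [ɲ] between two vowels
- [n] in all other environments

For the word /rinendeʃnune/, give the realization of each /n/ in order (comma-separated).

Occurrence 1 (position 3): between two vowels → [ɲ].
Occurrence 2 (position 5): no conditioning environment matches → elsewhere allophone [n].
Occurrence 3 (position 9): no conditioning environment matches → elsewhere allophone [n].
Occurrence 4 (position 11): between two vowels → [ɲ].

[ɲ], [n], [n], [ɲ]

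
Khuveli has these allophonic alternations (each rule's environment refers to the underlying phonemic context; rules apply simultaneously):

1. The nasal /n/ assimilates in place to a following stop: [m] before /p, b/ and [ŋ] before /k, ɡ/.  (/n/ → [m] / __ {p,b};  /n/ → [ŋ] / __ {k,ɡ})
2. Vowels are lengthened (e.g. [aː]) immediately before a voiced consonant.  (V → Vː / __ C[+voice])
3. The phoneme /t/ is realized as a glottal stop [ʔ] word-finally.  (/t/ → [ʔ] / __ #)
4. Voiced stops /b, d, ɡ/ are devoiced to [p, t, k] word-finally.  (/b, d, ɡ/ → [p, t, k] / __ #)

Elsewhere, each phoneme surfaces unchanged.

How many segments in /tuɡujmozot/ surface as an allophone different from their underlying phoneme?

4

Segments that undergo a rule: /u/ → [uː] (rule 2); /u/ → [uː] (rule 2); /o/ → [oː] (rule 2); /t/ → [ʔ] (rule 3).
All other segments surface unchanged.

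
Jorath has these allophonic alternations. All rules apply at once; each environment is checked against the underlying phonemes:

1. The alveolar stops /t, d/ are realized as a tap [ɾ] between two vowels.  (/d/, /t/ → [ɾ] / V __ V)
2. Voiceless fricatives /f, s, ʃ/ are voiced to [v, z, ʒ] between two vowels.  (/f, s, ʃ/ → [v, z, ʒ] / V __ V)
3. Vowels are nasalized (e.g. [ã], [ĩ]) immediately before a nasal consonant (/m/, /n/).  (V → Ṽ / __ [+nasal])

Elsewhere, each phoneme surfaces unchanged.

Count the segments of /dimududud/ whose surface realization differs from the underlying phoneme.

3

Segments that undergo a rule: /i/ → [ĩ] (rule 3); /d/ → [ɾ] (rule 1); /d/ → [ɾ] (rule 1).
All other segments surface unchanged.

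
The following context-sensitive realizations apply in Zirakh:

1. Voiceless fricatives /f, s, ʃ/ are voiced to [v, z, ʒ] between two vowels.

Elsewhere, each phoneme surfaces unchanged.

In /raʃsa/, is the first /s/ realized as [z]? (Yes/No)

/s/ (between /ʃ/ and /a/) fails the environment for rule 1, so it stays [s].
The actual realization is [s], not [z].

No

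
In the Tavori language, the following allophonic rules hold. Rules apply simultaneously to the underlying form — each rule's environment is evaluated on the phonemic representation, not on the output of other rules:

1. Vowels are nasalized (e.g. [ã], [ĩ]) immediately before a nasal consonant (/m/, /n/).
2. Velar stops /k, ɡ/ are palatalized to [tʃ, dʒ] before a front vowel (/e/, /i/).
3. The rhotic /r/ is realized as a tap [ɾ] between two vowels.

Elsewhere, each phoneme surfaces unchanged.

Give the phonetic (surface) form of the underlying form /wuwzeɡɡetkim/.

/w/ — not in any rule's target class → [w].
/u/ (between /w/ and /w/) fails the environment for rule 1, so it stays [u].
/w/ (between /u/ and /z/): no rule targets it → [w].
/z/ stays [z].
/e/ (between /z/ and /ɡ/) fails the environment for rule 1, so it stays [e].
/ɡ/ (between /e/ and /ɡ/): rule 2 targets it, but not before a front vowel → unchanged [ɡ].
/ɡ/ — between /ɡ/ and /e/, before a front vowel — surfaces as [dʒ] (rule 2).
/e/ (between /ɡ/ and /t/): rule 1 targets it, but not before a nasal consonant → unchanged [e].
/t/ — not in any rule's target class → [t].
/k/ (between /t/ and /i/): before a front vowel, so rule 2 applies → [tʃ].
/i/ meets the environment for rule 1 (before a nasal consonant) → [ĩ].
/m/ stays [m].

[wuwzeɡdʒettʃĩm]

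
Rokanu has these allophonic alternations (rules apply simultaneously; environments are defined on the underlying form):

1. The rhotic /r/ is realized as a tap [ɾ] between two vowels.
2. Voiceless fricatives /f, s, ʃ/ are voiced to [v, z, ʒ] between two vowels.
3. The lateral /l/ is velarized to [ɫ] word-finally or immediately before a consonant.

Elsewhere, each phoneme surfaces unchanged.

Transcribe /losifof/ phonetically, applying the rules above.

[lozivof]

/l/ (word-initial) fails the environment for rule 3, so it stays [l].
/o/ stays [o].
/s/ (between /o/ and /i/) occurs between two vowels → [z] by rule 2.
/i/ stays [i].
/f/ meets the environment for rule 2 (between two vowels) → [v].
/o/ (between /f/ and /f/): no rule targets it → [o].
/f/ (word-final): rule 2 targets it, but not between two vowels → unchanged [f].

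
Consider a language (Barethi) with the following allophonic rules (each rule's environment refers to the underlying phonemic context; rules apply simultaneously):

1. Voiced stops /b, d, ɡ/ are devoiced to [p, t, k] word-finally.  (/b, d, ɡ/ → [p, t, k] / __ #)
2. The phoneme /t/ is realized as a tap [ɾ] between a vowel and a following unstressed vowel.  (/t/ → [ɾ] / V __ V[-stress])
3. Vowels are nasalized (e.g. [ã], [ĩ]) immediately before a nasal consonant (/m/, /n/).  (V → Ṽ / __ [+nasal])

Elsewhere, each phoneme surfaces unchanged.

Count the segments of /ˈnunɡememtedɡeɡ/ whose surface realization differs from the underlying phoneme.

4

Segments that undergo a rule: /u/ → [ũ] (rule 3); /e/ → [ẽ] (rule 3); /e/ → [ẽ] (rule 3); /ɡ/ → [k] (rule 1).
All other segments surface unchanged.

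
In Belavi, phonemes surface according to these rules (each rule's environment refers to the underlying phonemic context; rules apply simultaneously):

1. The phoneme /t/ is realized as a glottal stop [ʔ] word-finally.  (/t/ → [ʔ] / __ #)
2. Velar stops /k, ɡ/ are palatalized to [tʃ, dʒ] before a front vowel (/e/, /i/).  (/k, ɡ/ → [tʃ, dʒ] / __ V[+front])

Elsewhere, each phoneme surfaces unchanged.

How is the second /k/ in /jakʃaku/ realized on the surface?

/k/ — between /a/ and /u/; rule 2 does not apply here → [k].

[k]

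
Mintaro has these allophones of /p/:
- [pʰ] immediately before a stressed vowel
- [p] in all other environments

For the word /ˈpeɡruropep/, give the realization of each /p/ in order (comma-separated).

Occurrence 1 (position 1): immediately before a stressed vowel → [pʰ].
Occurrence 2 (position 8): no conditioning environment matches → elsewhere allophone [p].
Occurrence 3 (position 10): no conditioning environment matches → elsewhere allophone [p].

[pʰ], [p], [p]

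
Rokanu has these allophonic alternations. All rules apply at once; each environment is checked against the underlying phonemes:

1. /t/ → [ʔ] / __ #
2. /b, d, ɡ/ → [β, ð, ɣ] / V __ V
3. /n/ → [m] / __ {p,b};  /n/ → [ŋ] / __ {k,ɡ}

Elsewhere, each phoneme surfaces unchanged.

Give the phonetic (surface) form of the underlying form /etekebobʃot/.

[etekeβobʃoʔ]

/e/ (word-initial): no rule targets it → [e].
/t/ (between /e/ and /e/): rule 1 targets it, but not word-finally → unchanged [t].
/e/ stays [e].
/k/ stays [k].
/e/ stays [e].
/b/ (between /e/ and /o/): between two vowels, so rule 2 applies → [β].
/o/ — not in any rule's target class → [o].
/b/ (between /o/ and /ʃ/) fails the environment for rule 2, so it stays [b].
/ʃ/ stays [ʃ].
/o/ (between /ʃ/ and /t/) is unaffected → [o].
/t/ (word-final) occurs word-finally → [ʔ] by rule 1.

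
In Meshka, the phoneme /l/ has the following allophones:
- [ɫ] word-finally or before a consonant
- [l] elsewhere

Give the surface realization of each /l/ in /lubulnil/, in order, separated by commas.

Occurrence 1 (position 1): no conditioning environment matches → elsewhere allophone [l].
Occurrence 2 (position 5): word-finally or before a consonant → [ɫ].
Occurrence 3 (position 8): word-finally or before a consonant → [ɫ].

[l], [ɫ], [ɫ]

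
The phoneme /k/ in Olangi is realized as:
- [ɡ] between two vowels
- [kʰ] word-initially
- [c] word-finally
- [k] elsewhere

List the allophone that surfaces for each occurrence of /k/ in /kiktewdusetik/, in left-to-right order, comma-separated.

Occurrence 1 (position 1): word-initially → [kʰ].
Occurrence 2 (position 3): no conditioning environment matches → elsewhere allophone [k].
Occurrence 3 (position 13): word-finally → [c].

[kʰ], [k], [c]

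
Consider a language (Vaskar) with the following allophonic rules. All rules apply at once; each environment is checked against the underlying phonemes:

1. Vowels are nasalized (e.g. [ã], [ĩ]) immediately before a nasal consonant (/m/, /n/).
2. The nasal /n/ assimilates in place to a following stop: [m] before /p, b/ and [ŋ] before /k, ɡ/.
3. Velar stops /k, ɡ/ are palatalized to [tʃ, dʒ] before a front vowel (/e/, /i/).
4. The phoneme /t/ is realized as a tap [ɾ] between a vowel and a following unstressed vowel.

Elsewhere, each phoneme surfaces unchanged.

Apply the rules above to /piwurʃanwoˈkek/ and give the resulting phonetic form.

/p/ (word-initial): no rule targets it → [p].
/i/ (between /p/ and /w/) fails the environment for rule 1, so it stays [i].
/w/ stays [w].
/u/ — between /w/ and /r/; rule 1 does not apply here → [u].
/r/ (between /u/ and /ʃ/) is unaffected → [r].
/ʃ/ — not in any rule's target class → [ʃ].
/a/ (between /ʃ/ and /n/) occurs before a nasal consonant → [ã] by rule 1.
/n/ — between /a/ and /w/; rule 2 does not apply here → [n].
/w/ — not in any rule's target class → [w].
/o/ — between /w/ and /k/; rule 1 does not apply here → [o].
Rule 3 applies to /k/ (between /o/ and /e/: before a front vowel) → [tʃ].
/e/ — between /k/ and /k/; rule 1 does not apply here → [e].
/k/ — word-final; rule 3 does not apply here → [k].

[piwurʃãnwoˈtʃek]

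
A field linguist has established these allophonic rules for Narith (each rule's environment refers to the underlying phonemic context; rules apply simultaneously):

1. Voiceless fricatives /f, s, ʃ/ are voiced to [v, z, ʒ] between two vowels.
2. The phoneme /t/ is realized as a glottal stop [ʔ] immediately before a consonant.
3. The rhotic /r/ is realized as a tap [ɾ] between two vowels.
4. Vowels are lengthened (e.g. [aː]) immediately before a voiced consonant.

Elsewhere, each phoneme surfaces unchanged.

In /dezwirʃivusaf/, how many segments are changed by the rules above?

Segments that undergo a rule: /e/ → [eː] (rule 4); /i/ → [iː] (rule 4); /i/ → [iː] (rule 4); /s/ → [z] (rule 1).
All other segments surface unchanged.

4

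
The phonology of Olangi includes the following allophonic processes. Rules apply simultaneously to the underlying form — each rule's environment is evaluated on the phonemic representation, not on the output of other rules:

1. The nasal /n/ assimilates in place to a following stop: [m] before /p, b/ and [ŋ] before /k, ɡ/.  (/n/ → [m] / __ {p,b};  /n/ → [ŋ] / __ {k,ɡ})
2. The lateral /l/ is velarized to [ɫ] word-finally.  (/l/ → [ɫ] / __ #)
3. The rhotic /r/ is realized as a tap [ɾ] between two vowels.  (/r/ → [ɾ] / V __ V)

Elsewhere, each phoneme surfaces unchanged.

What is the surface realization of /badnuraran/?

[badnuɾaɾan]

/b/ — not in any rule's target class → [b].
/a/ — not in any rule's target class → [a].
/d/ (between /a/ and /n/) is unaffected → [d].
/n/ (between /d/ and /u/) fails the environment for rule 1, so it stays [n].
/u/ — not in any rule's target class → [u].
Rule 3 applies to /r/ (between /u/ and /a/: between two vowels) → [ɾ].
/a/ — not in any rule's target class → [a].
/r/ (between /a/ and /a/): between two vowels, so rule 3 applies → [ɾ].
/a/ stays [a].
/n/ (word-final) fails the environment for rule 1, so it stays [n].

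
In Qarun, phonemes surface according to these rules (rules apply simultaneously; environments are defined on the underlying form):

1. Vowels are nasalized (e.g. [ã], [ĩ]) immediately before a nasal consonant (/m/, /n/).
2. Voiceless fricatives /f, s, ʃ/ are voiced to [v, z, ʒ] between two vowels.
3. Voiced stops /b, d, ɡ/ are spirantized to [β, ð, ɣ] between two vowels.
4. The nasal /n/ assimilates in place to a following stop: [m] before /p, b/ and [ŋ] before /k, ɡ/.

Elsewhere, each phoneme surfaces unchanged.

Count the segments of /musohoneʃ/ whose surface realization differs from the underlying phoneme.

Segments that undergo a rule: /s/ → [z] (rule 2); /o/ → [õ] (rule 1).
All other segments surface unchanged.

2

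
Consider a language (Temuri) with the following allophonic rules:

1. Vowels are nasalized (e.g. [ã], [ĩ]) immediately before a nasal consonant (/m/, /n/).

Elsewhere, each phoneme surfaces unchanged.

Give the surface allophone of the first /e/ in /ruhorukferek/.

[e]

/e/ (between /f/ and /r/): rule 1 targets it, but not before a nasal consonant → unchanged [e].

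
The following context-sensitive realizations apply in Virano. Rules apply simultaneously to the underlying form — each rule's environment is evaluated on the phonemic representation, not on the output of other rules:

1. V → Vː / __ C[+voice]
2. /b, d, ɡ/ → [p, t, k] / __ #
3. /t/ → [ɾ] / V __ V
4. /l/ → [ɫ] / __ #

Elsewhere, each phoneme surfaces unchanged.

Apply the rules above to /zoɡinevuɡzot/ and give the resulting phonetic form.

[zoːɡiːneːvuːɡzot]

/z/ — not in any rule's target class → [z].
/o/ (between /z/ and /ɡ/) occurs before a voiced consonant → [oː] by rule 1.
/ɡ/ (between /o/ and /i/) is in the target of rule 2 but the environment (word-finally) is not met → [ɡ].
/i/ — between /ɡ/ and /n/, before a voiced consonant — surfaces as [iː] (rule 1).
/n/ stays [n].
/e/ (between /n/ and /v/) occurs before a voiced consonant → [eː] by rule 1.
/v/ stays [v].
/u/ (between /v/ and /ɡ/) occurs before a voiced consonant → [uː] by rule 1.
/ɡ/ (between /u/ and /z/) fails the environment for rule 2, so it stays [ɡ].
/z/ (between /ɡ/ and /o/) is unaffected → [z].
/o/ (between /z/ and /t/) fails the environment for rule 1, so it stays [o].
/t/ (word-final) is in the target of rule 3 but the environment (between two vowels) is not met → [t].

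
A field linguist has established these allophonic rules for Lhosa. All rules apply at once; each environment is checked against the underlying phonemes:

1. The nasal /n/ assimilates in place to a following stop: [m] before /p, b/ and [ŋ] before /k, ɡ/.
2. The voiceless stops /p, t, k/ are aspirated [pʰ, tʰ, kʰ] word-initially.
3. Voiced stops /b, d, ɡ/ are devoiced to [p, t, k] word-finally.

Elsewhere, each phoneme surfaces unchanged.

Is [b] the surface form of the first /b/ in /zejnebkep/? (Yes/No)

/b/ (between /e/ and /k/) fails the environment for rule 3, so it stays [b].
The actual realization is [b], which matches [b].

Yes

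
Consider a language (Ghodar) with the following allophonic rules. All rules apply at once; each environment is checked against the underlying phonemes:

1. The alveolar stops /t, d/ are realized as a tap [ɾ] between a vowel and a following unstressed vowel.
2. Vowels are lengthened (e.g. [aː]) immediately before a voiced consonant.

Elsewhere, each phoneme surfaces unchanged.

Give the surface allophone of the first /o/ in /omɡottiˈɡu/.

/o/ (word-initial): before a voiced consonant, so rule 2 applies → [oː].

[oː]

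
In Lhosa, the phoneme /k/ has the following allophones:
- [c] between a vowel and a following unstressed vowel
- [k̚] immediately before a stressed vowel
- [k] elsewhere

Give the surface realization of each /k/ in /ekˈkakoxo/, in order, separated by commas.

Occurrence 1 (position 2): no conditioning environment matches → elsewhere allophone [k].
Occurrence 2 (position 3): immediately before a stressed vowel → [k̚].
Occurrence 3 (position 5): between a vowel and a following unstressed vowel → [c].

[k], [k̚], [c]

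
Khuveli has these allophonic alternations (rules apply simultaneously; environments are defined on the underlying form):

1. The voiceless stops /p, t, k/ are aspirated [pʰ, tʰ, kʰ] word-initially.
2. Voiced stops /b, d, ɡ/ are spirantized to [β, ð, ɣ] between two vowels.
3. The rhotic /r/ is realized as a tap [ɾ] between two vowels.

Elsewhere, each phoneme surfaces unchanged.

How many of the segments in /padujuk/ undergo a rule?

2

Segments that undergo a rule: /p/ → [pʰ] (rule 1); /d/ → [ð] (rule 2).
All other segments surface unchanged.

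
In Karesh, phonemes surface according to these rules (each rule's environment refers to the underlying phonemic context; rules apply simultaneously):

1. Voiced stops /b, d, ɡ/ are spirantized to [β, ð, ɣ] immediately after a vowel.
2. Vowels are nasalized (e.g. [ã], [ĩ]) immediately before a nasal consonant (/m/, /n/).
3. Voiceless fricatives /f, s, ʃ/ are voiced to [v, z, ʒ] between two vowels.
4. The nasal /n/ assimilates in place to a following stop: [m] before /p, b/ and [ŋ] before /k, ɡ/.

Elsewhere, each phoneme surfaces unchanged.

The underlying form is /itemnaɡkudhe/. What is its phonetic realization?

/i/ (word-initial) fails the environment for rule 2, so it stays [i].
/t/ stays [t].
/e/ (between /t/ and /m/): before a nasal consonant, so rule 2 applies → [ẽ].
/m/ — not in any rule's target class → [m].
/n/ (between /m/ and /a/) is in the target of rule 4 but the environment (before a labial or velar stop) is not met → [n].
/a/ (between /n/ and /ɡ/): rule 2 targets it, but not before a nasal consonant → unchanged [a].
/ɡ/ (between /a/ and /k/): immediately after a vowel, so rule 1 applies → [ɣ].
/k/ (between /ɡ/ and /u/) is unaffected → [k].
/u/ (between /k/ and /d/) is in the target of rule 2 but the environment (before a nasal consonant) is not met → [u].
/d/ meets the environment for rule 1 (immediately after a vowel) → [ð].
/h/ stays [h].
/e/ (word-final) is in the target of rule 2 but the environment (before a nasal consonant) is not met → [e].

[itẽmnaɣkuðhe]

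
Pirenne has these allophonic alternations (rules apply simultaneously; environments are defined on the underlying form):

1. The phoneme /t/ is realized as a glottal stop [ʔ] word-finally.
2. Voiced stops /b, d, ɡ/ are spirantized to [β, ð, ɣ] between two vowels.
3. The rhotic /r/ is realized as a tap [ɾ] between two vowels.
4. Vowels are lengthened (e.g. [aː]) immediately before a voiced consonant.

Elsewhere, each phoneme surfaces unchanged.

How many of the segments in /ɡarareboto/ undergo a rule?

Segments that undergo a rule: /a/ → [aː] (rule 4); /r/ → [ɾ] (rule 3); /a/ → [aː] (rule 4); /r/ → [ɾ] (rule 3); /e/ → [eː] (rule 4); /b/ → [β] (rule 2).
All other segments surface unchanged.

6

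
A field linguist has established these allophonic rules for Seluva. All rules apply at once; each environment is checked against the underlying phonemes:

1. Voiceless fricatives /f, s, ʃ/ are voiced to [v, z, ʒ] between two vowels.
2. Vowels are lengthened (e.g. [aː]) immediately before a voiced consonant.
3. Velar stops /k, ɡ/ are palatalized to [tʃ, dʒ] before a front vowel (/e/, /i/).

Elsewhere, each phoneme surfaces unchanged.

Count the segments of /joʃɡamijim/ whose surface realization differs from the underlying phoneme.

Segments that undergo a rule: /a/ → [aː] (rule 2); /i/ → [iː] (rule 2); /i/ → [iː] (rule 2).
All other segments surface unchanged.

3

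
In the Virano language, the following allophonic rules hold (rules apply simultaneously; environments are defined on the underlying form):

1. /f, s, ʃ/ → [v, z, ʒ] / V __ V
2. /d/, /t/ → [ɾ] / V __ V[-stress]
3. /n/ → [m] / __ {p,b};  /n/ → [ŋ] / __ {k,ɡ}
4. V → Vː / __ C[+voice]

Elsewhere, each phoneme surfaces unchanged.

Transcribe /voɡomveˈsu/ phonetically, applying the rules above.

/o/ (between /v/ and /ɡ/): before a voiced consonant, so rule 4 applies → [oː].
/o/ (between /ɡ/ and /m/) occurs before a voiced consonant → [oː] by rule 4.
/e/ (between /v/ and /s/) is in the target of rule 4 but the environment (before a voiced consonant) is not met → [e].
Rule 1 applies to /s/ (between /e/ and /u/: between two vowels) → [z].
/u/ (word-final) fails the environment for rule 4, so it stays [u].

[voːɡoːmveˈzu]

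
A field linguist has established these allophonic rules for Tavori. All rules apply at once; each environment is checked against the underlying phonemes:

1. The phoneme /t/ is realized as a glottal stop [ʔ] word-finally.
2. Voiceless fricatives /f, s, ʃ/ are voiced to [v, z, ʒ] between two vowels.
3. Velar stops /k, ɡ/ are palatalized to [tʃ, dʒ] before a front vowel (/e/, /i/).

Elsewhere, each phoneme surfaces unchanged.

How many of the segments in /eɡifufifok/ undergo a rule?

4

Segments that undergo a rule: /ɡ/ → [dʒ] (rule 3); /f/ → [v] (rule 2); /f/ → [v] (rule 2); /f/ → [v] (rule 2).
All other segments surface unchanged.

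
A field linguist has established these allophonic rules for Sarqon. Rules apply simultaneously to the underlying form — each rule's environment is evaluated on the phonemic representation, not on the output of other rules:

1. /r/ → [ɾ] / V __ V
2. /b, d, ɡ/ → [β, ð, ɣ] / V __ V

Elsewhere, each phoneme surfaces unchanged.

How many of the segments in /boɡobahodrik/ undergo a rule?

Segments that undergo a rule: /ɡ/ → [ɣ] (rule 2); /b/ → [β] (rule 2).
All other segments surface unchanged.

2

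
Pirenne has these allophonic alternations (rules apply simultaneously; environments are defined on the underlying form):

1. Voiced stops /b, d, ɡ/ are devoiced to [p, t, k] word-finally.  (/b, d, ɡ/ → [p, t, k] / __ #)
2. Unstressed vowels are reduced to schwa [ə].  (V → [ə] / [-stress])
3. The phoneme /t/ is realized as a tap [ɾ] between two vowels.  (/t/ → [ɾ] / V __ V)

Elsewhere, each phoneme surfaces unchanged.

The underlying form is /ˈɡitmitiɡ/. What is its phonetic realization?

/ɡ/ — word-initial; rule 1 does not apply here → [ɡ].
/i/ (between /ɡ/ and /t/) fails the environment for rule 2, so it stays [i].
/t/ (between /i/ and /m/): rule 3 targets it, but not between two vowels → unchanged [t].
/m/ (between /t/ and /i/): no rule targets it → [m].
/i/ (between /m/ and /t/): in an unstressed syllable, so rule 2 applies → [ə].
Rule 3 applies to /t/ (between /i/ and /i/: between two vowels) → [ɾ].
/i/ meets the environment for rule 2 (in an unstressed syllable) → [ə].
/ɡ/ — word-final, word-finally — surfaces as [k] (rule 1).

[ˈɡitməɾək]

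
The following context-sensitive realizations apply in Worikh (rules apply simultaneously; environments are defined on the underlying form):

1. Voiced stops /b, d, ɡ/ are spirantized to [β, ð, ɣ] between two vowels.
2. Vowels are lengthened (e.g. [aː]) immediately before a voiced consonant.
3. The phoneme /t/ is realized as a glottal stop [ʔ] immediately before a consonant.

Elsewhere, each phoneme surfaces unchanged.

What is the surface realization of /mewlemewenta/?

/m/ stays [m].
/e/ (between /m/ and /w/) occurs before a voiced consonant → [eː] by rule 2.
/w/ — not in any rule's target class → [w].
/l/ (between /w/ and /e/) is unaffected → [l].
/e/ (between /l/ and /m/) occurs before a voiced consonant → [eː] by rule 2.
/m/ (between /e/ and /e/): no rule targets it → [m].
Rule 2 applies to /e/ (between /m/ and /w/: before a voiced consonant) → [eː].
/w/ (between /e/ and /e/): no rule targets it → [w].
/e/ (between /w/ and /n/) occurs before a voiced consonant → [eː] by rule 2.
/n/ (between /e/ and /t/): no rule targets it → [n].
/t/ (between /n/ and /a/) is in the target of rule 3 but the environment (immediately before a consonant) is not met → [t].
/a/ (word-final): rule 2 targets it, but not before a voiced consonant → unchanged [a].

[meːwleːmeːweːnta]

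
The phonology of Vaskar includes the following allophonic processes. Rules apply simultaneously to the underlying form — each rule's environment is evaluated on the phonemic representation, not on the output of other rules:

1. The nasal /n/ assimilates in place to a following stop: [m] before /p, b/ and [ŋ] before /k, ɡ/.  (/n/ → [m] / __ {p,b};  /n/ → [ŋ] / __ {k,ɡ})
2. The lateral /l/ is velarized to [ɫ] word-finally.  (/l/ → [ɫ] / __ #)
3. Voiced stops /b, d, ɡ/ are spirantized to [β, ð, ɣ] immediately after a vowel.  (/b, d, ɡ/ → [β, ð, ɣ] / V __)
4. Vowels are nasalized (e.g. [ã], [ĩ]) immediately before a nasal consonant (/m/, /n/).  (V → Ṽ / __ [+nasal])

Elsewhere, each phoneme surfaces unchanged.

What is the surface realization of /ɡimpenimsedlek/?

/ɡ/ — word-initial; rule 3 does not apply here → [ɡ].
/i/ (between /ɡ/ and /m/): before a nasal consonant, so rule 4 applies → [ĩ].
/m/ stays [m].
/p/ stays [p].
/e/ meets the environment for rule 4 (before a nasal consonant) → [ẽ].
/n/ (between /e/ and /i/): rule 1 targets it, but not before a labial or velar stop → unchanged [n].
/i/ — between /n/ and /m/, before a nasal consonant — surfaces as [ĩ] (rule 4).
/m/ stays [m].
/s/ (between /m/ and /e/): no rule targets it → [s].
/e/ (between /s/ and /d/): rule 4 targets it, but not before a nasal consonant → unchanged [e].
/d/ — between /e/ and /l/, immediately after a vowel — surfaces as [ð] (rule 3).
/l/ (between /d/ and /e/) fails the environment for rule 2, so it stays [l].
/e/ (between /l/ and /k/): rule 4 targets it, but not before a nasal consonant → unchanged [e].
/k/ (word-final) is unaffected → [k].

[ɡĩmpẽnĩmseðlek]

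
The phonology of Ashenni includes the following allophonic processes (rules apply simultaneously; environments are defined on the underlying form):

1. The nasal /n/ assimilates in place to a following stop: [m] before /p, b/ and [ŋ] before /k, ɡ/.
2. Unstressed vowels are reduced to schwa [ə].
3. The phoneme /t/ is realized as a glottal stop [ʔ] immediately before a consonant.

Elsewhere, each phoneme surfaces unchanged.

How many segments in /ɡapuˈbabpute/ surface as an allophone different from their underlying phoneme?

Segments that undergo a rule: /a/ → [ə] (rule 2); /u/ → [ə] (rule 2); /u/ → [ə] (rule 2); /e/ → [ə] (rule 2).
All other segments surface unchanged.

4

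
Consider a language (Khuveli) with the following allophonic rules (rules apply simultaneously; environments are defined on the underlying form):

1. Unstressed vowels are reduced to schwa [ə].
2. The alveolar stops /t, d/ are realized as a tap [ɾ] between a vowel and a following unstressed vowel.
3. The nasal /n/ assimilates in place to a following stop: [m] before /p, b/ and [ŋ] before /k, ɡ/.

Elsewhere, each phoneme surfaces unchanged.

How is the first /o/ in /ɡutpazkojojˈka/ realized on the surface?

/o/ — between /k/ and /j/, in an unstressed syllable — surfaces as [ə] (rule 1).

[ə]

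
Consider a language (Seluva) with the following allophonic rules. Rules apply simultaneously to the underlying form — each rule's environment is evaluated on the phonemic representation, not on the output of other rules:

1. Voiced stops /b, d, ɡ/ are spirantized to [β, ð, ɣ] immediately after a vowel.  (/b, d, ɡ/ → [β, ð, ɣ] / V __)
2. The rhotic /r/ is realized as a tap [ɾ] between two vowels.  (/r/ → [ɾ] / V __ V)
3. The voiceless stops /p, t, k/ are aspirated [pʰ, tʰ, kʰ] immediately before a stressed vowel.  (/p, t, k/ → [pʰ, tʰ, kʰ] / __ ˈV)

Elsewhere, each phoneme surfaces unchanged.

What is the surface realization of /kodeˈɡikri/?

[koðeˈɣikri]

/k/ (word-initial) is in the target of rule 3 but the environment (immediately before a stressed vowel) is not met → [k].
/o/ stays [o].
/d/ (between /o/ and /e/) occurs immediately after a vowel → [ð] by rule 1.
/e/ (between /d/ and /ɡ/) is unaffected → [e].
/ɡ/ (between /e/ and /i/): immediately after a vowel, so rule 1 applies → [ɣ].
/i/ (between /ɡ/ and /k/) is unaffected → [i].
/k/ (between /i/ and /r/) fails the environment for rule 3, so it stays [k].
/r/ (between /k/ and /i/) fails the environment for rule 2, so it stays [r].
/i/ (word-final): no rule targets it → [i].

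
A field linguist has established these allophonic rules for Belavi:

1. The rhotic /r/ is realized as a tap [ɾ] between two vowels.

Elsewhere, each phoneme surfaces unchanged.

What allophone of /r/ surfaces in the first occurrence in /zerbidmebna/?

[r]

/r/ (between /e/ and /b/): rule 1 targets it, but not between two vowels → unchanged [r].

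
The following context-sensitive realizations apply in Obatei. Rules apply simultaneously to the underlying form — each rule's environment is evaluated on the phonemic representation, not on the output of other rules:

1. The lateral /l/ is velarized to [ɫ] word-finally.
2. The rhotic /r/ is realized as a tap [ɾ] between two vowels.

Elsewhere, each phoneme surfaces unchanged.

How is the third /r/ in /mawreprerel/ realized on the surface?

/r/ (between /e/ and /e/): between two vowels, so rule 2 applies → [ɾ].

[ɾ]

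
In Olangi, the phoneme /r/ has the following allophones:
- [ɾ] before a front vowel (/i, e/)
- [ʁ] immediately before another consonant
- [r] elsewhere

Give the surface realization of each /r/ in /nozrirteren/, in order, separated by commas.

[ɾ], [ʁ], [ɾ]

Occurrence 1 (position 4): before a front vowel (/i, e/) → [ɾ].
Occurrence 2 (position 6): immediately before another consonant → [ʁ].
Occurrence 3 (position 9): before a front vowel (/i, e/) → [ɾ].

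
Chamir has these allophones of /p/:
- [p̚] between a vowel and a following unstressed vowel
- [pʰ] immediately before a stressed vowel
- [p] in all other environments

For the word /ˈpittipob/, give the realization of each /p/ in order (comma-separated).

Occurrence 1 (position 1): immediately before a stressed vowel → [pʰ].
Occurrence 2 (position 6): between a vowel and a following unstressed vowel → [p̚].

[pʰ], [p̚]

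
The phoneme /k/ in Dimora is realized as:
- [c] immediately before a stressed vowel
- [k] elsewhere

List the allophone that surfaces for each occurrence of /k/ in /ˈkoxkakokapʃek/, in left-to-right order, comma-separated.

Occurrence 1 (position 1): immediately before a stressed vowel → [c].
Occurrence 2 (position 4): no conditioning environment matches → elsewhere allophone [k].
Occurrence 3 (position 6): no conditioning environment matches → elsewhere allophone [k].
Occurrence 4 (position 8): no conditioning environment matches → elsewhere allophone [k].
Occurrence 5 (position 13): no conditioning environment matches → elsewhere allophone [k].

[c], [k], [k], [k], [k]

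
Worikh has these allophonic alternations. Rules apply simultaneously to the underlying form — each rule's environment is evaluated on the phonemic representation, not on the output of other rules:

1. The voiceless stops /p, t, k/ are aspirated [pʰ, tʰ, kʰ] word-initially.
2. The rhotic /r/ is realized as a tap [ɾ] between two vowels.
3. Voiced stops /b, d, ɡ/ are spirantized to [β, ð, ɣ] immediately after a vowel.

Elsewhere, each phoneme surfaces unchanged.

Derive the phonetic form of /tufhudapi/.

[tʰufhuðapi]

/t/ — word-initial, word-initially — surfaces as [tʰ] (rule 1).
/u/ — not in any rule's target class → [u].
/f/ (between /u/ and /h/): no rule targets it → [f].
/h/ — not in any rule's target class → [h].
/u/ — not in any rule's target class → [u].
/d/ meets the environment for rule 3 (immediately after a vowel) → [ð].
/a/ stays [a].
/p/ (between /a/ and /i/) fails the environment for rule 1, so it stays [p].
/i/ (word-final): no rule targets it → [i].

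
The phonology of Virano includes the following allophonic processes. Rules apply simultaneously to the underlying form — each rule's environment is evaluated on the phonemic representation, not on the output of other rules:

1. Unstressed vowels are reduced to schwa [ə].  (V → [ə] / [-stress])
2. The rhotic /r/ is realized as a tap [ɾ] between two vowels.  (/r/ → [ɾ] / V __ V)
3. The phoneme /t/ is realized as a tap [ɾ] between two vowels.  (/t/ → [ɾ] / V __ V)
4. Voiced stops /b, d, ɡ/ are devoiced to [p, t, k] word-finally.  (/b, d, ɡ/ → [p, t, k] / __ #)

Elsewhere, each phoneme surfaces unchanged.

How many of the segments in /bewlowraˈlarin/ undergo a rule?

5

Segments that undergo a rule: /e/ → [ə] (rule 1); /o/ → [ə] (rule 1); /a/ → [ə] (rule 1); /r/ → [ɾ] (rule 2); /i/ → [ə] (rule 1).
All other segments surface unchanged.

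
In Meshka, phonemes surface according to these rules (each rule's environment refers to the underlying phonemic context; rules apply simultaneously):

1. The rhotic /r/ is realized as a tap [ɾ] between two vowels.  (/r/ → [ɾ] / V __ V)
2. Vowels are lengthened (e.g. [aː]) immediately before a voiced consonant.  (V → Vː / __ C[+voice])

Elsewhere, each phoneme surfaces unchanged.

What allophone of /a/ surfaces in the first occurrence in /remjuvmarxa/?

/a/ — between /m/ and /r/, before a voiced consonant — surfaces as [aː] (rule 2).

[aː]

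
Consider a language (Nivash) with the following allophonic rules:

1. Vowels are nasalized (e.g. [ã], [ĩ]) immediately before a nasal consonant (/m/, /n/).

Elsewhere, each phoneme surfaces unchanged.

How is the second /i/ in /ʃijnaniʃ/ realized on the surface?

[i]

/i/ (between /n/ and /ʃ/) fails the environment for rule 1, so it stays [i].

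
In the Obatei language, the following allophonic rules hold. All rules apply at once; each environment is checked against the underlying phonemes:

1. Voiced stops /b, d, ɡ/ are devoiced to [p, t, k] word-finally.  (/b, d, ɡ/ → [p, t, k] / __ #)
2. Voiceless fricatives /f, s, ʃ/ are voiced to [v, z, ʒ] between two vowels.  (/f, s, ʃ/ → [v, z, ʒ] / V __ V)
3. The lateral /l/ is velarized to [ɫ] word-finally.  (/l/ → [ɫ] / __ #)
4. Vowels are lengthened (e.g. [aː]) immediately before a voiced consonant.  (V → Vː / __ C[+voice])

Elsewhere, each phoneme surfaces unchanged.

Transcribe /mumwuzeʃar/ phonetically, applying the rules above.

[muːmwuːzeʒaːr]

/m/ — not in any rule's target class → [m].
/u/ meets the environment for rule 4 (before a voiced consonant) → [uː].
/m/ (between /u/ and /w/) is unaffected → [m].
/w/ (between /m/ and /u/): no rule targets it → [w].
/u/ meets the environment for rule 4 (before a voiced consonant) → [uː].
/z/ (between /u/ and /e/): no rule targets it → [z].
/e/ (between /z/ and /ʃ/) is in the target of rule 4 but the environment (before a voiced consonant) is not met → [e].
/ʃ/ meets the environment for rule 2 (between two vowels) → [ʒ].
/a/ meets the environment for rule 4 (before a voiced consonant) → [aː].
/r/ stays [r].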